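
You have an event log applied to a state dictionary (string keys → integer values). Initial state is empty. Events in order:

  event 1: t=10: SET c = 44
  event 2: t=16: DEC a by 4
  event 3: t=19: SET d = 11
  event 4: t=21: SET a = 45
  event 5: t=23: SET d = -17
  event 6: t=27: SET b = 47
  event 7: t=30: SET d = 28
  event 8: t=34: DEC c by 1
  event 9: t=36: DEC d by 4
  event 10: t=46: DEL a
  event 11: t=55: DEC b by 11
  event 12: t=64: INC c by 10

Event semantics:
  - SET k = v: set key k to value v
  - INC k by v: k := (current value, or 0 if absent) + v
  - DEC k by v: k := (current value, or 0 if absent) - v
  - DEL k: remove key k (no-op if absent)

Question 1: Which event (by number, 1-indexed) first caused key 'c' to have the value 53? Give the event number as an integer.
Looking for first event where c becomes 53:
  event 1: c = 44
  event 2: c = 44
  event 3: c = 44
  event 4: c = 44
  event 5: c = 44
  event 6: c = 44
  event 7: c = 44
  event 8: c = 43
  event 9: c = 43
  event 10: c = 43
  event 11: c = 43
  event 12: c 43 -> 53  <-- first match

Answer: 12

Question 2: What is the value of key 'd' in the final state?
Answer: 24

Derivation:
Track key 'd' through all 12 events:
  event 1 (t=10: SET c = 44): d unchanged
  event 2 (t=16: DEC a by 4): d unchanged
  event 3 (t=19: SET d = 11): d (absent) -> 11
  event 4 (t=21: SET a = 45): d unchanged
  event 5 (t=23: SET d = -17): d 11 -> -17
  event 6 (t=27: SET b = 47): d unchanged
  event 7 (t=30: SET d = 28): d -17 -> 28
  event 8 (t=34: DEC c by 1): d unchanged
  event 9 (t=36: DEC d by 4): d 28 -> 24
  event 10 (t=46: DEL a): d unchanged
  event 11 (t=55: DEC b by 11): d unchanged
  event 12 (t=64: INC c by 10): d unchanged
Final: d = 24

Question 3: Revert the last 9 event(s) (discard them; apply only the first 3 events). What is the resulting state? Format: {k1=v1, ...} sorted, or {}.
Keep first 3 events (discard last 9):
  after event 1 (t=10: SET c = 44): {c=44}
  after event 2 (t=16: DEC a by 4): {a=-4, c=44}
  after event 3 (t=19: SET d = 11): {a=-4, c=44, d=11}

Answer: {a=-4, c=44, d=11}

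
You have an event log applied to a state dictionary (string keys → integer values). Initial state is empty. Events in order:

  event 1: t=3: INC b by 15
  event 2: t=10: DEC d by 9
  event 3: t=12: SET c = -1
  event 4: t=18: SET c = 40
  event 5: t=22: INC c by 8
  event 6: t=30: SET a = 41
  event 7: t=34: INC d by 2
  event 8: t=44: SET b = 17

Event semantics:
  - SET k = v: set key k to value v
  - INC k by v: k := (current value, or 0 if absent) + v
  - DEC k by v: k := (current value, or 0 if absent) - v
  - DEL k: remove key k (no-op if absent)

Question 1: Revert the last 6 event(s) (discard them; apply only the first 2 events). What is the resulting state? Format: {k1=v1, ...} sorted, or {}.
Keep first 2 events (discard last 6):
  after event 1 (t=3: INC b by 15): {b=15}
  after event 2 (t=10: DEC d by 9): {b=15, d=-9}

Answer: {b=15, d=-9}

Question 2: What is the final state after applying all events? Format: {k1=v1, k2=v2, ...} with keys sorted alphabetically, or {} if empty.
Answer: {a=41, b=17, c=48, d=-7}

Derivation:
  after event 1 (t=3: INC b by 15): {b=15}
  after event 2 (t=10: DEC d by 9): {b=15, d=-9}
  after event 3 (t=12: SET c = -1): {b=15, c=-1, d=-9}
  after event 4 (t=18: SET c = 40): {b=15, c=40, d=-9}
  after event 5 (t=22: INC c by 8): {b=15, c=48, d=-9}
  after event 6 (t=30: SET a = 41): {a=41, b=15, c=48, d=-9}
  after event 7 (t=34: INC d by 2): {a=41, b=15, c=48, d=-7}
  after event 8 (t=44: SET b = 17): {a=41, b=17, c=48, d=-7}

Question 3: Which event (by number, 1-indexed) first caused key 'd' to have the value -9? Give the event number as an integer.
Looking for first event where d becomes -9:
  event 2: d (absent) -> -9  <-- first match

Answer: 2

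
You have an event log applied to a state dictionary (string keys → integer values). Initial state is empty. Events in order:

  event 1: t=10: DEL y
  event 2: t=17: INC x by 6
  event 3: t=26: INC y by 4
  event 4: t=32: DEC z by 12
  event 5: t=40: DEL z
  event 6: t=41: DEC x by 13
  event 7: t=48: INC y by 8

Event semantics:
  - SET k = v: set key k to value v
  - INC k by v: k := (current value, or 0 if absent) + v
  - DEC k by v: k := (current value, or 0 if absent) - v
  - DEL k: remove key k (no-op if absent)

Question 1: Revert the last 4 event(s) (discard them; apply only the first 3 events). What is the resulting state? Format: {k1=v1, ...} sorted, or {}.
Answer: {x=6, y=4}

Derivation:
Keep first 3 events (discard last 4):
  after event 1 (t=10: DEL y): {}
  after event 2 (t=17: INC x by 6): {x=6}
  after event 3 (t=26: INC y by 4): {x=6, y=4}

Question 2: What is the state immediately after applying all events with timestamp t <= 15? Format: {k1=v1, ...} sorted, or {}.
Apply events with t <= 15 (1 events):
  after event 1 (t=10: DEL y): {}

Answer: {}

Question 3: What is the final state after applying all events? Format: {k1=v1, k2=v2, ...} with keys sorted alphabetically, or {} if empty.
  after event 1 (t=10: DEL y): {}
  after event 2 (t=17: INC x by 6): {x=6}
  after event 3 (t=26: INC y by 4): {x=6, y=4}
  after event 4 (t=32: DEC z by 12): {x=6, y=4, z=-12}
  after event 5 (t=40: DEL z): {x=6, y=4}
  after event 6 (t=41: DEC x by 13): {x=-7, y=4}
  after event 7 (t=48: INC y by 8): {x=-7, y=12}

Answer: {x=-7, y=12}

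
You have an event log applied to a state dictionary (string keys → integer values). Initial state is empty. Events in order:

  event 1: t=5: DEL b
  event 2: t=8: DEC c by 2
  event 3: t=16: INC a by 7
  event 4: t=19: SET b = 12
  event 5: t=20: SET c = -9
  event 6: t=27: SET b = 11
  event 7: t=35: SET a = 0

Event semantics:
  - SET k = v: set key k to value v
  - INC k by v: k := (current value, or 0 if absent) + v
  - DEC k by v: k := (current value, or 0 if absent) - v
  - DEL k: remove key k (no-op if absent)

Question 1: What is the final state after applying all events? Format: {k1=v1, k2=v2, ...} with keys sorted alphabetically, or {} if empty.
  after event 1 (t=5: DEL b): {}
  after event 2 (t=8: DEC c by 2): {c=-2}
  after event 3 (t=16: INC a by 7): {a=7, c=-2}
  after event 4 (t=19: SET b = 12): {a=7, b=12, c=-2}
  after event 5 (t=20: SET c = -9): {a=7, b=12, c=-9}
  after event 6 (t=27: SET b = 11): {a=7, b=11, c=-9}
  after event 7 (t=35: SET a = 0): {a=0, b=11, c=-9}

Answer: {a=0, b=11, c=-9}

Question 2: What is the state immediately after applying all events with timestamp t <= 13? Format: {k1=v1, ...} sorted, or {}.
Apply events with t <= 13 (2 events):
  after event 1 (t=5: DEL b): {}
  after event 2 (t=8: DEC c by 2): {c=-2}

Answer: {c=-2}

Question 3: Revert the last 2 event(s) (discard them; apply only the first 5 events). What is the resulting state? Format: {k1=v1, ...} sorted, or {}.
Answer: {a=7, b=12, c=-9}

Derivation:
Keep first 5 events (discard last 2):
  after event 1 (t=5: DEL b): {}
  after event 2 (t=8: DEC c by 2): {c=-2}
  after event 3 (t=16: INC a by 7): {a=7, c=-2}
  after event 4 (t=19: SET b = 12): {a=7, b=12, c=-2}
  after event 5 (t=20: SET c = -9): {a=7, b=12, c=-9}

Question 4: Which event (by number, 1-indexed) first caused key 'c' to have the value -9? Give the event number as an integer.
Looking for first event where c becomes -9:
  event 2: c = -2
  event 3: c = -2
  event 4: c = -2
  event 5: c -2 -> -9  <-- first match

Answer: 5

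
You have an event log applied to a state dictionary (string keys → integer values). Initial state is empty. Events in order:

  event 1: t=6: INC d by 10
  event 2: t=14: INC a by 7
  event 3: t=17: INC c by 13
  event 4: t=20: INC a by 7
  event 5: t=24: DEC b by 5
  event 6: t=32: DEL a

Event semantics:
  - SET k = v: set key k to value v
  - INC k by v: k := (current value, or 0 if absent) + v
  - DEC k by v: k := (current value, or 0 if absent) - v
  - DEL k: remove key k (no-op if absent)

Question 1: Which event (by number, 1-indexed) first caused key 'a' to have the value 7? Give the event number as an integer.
Looking for first event where a becomes 7:
  event 2: a (absent) -> 7  <-- first match

Answer: 2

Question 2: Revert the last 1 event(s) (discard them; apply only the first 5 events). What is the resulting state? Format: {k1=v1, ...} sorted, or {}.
Keep first 5 events (discard last 1):
  after event 1 (t=6: INC d by 10): {d=10}
  after event 2 (t=14: INC a by 7): {a=7, d=10}
  after event 3 (t=17: INC c by 13): {a=7, c=13, d=10}
  after event 4 (t=20: INC a by 7): {a=14, c=13, d=10}
  after event 5 (t=24: DEC b by 5): {a=14, b=-5, c=13, d=10}

Answer: {a=14, b=-5, c=13, d=10}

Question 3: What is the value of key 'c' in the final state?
Track key 'c' through all 6 events:
  event 1 (t=6: INC d by 10): c unchanged
  event 2 (t=14: INC a by 7): c unchanged
  event 3 (t=17: INC c by 13): c (absent) -> 13
  event 4 (t=20: INC a by 7): c unchanged
  event 5 (t=24: DEC b by 5): c unchanged
  event 6 (t=32: DEL a): c unchanged
Final: c = 13

Answer: 13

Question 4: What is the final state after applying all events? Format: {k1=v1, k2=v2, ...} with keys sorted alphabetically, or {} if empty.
Answer: {b=-5, c=13, d=10}

Derivation:
  after event 1 (t=6: INC d by 10): {d=10}
  after event 2 (t=14: INC a by 7): {a=7, d=10}
  after event 3 (t=17: INC c by 13): {a=7, c=13, d=10}
  after event 4 (t=20: INC a by 7): {a=14, c=13, d=10}
  after event 5 (t=24: DEC b by 5): {a=14, b=-5, c=13, d=10}
  after event 6 (t=32: DEL a): {b=-5, c=13, d=10}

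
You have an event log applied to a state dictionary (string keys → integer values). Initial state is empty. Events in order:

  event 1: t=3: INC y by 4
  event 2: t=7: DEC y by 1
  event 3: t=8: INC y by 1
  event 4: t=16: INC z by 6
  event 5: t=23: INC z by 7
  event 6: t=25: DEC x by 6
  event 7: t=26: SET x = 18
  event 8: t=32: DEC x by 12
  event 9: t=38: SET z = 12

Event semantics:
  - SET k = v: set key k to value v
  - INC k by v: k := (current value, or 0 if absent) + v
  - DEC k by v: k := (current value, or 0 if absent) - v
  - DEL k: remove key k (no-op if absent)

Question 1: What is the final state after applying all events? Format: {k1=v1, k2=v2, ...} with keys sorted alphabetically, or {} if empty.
  after event 1 (t=3: INC y by 4): {y=4}
  after event 2 (t=7: DEC y by 1): {y=3}
  after event 3 (t=8: INC y by 1): {y=4}
  after event 4 (t=16: INC z by 6): {y=4, z=6}
  after event 5 (t=23: INC z by 7): {y=4, z=13}
  after event 6 (t=25: DEC x by 6): {x=-6, y=4, z=13}
  after event 7 (t=26: SET x = 18): {x=18, y=4, z=13}
  after event 8 (t=32: DEC x by 12): {x=6, y=4, z=13}
  after event 9 (t=38: SET z = 12): {x=6, y=4, z=12}

Answer: {x=6, y=4, z=12}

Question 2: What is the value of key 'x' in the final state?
Answer: 6

Derivation:
Track key 'x' through all 9 events:
  event 1 (t=3: INC y by 4): x unchanged
  event 2 (t=7: DEC y by 1): x unchanged
  event 3 (t=8: INC y by 1): x unchanged
  event 4 (t=16: INC z by 6): x unchanged
  event 5 (t=23: INC z by 7): x unchanged
  event 6 (t=25: DEC x by 6): x (absent) -> -6
  event 7 (t=26: SET x = 18): x -6 -> 18
  event 8 (t=32: DEC x by 12): x 18 -> 6
  event 9 (t=38: SET z = 12): x unchanged
Final: x = 6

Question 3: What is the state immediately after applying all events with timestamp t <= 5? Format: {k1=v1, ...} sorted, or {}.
Answer: {y=4}

Derivation:
Apply events with t <= 5 (1 events):
  after event 1 (t=3: INC y by 4): {y=4}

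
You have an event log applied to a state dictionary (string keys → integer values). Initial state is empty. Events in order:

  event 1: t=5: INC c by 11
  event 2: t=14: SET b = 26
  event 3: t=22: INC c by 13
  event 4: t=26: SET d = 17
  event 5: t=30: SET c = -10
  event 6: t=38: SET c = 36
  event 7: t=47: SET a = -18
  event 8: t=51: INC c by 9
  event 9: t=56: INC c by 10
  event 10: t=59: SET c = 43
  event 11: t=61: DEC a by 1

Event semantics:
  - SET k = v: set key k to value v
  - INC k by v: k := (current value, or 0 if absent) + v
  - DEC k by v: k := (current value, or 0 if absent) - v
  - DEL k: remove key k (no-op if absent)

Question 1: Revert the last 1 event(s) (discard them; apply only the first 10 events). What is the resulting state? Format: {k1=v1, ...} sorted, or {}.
Answer: {a=-18, b=26, c=43, d=17}

Derivation:
Keep first 10 events (discard last 1):
  after event 1 (t=5: INC c by 11): {c=11}
  after event 2 (t=14: SET b = 26): {b=26, c=11}
  after event 3 (t=22: INC c by 13): {b=26, c=24}
  after event 4 (t=26: SET d = 17): {b=26, c=24, d=17}
  after event 5 (t=30: SET c = -10): {b=26, c=-10, d=17}
  after event 6 (t=38: SET c = 36): {b=26, c=36, d=17}
  after event 7 (t=47: SET a = -18): {a=-18, b=26, c=36, d=17}
  after event 8 (t=51: INC c by 9): {a=-18, b=26, c=45, d=17}
  after event 9 (t=56: INC c by 10): {a=-18, b=26, c=55, d=17}
  after event 10 (t=59: SET c = 43): {a=-18, b=26, c=43, d=17}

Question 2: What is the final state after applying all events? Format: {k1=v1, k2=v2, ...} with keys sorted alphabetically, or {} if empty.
Answer: {a=-19, b=26, c=43, d=17}

Derivation:
  after event 1 (t=5: INC c by 11): {c=11}
  after event 2 (t=14: SET b = 26): {b=26, c=11}
  after event 3 (t=22: INC c by 13): {b=26, c=24}
  after event 4 (t=26: SET d = 17): {b=26, c=24, d=17}
  after event 5 (t=30: SET c = -10): {b=26, c=-10, d=17}
  after event 6 (t=38: SET c = 36): {b=26, c=36, d=17}
  after event 7 (t=47: SET a = -18): {a=-18, b=26, c=36, d=17}
  after event 8 (t=51: INC c by 9): {a=-18, b=26, c=45, d=17}
  after event 9 (t=56: INC c by 10): {a=-18, b=26, c=55, d=17}
  after event 10 (t=59: SET c = 43): {a=-18, b=26, c=43, d=17}
  after event 11 (t=61: DEC a by 1): {a=-19, b=26, c=43, d=17}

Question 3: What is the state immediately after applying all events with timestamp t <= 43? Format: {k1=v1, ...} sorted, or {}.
Apply events with t <= 43 (6 events):
  after event 1 (t=5: INC c by 11): {c=11}
  after event 2 (t=14: SET b = 26): {b=26, c=11}
  after event 3 (t=22: INC c by 13): {b=26, c=24}
  after event 4 (t=26: SET d = 17): {b=26, c=24, d=17}
  after event 5 (t=30: SET c = -10): {b=26, c=-10, d=17}
  after event 6 (t=38: SET c = 36): {b=26, c=36, d=17}

Answer: {b=26, c=36, d=17}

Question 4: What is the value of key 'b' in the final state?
Track key 'b' through all 11 events:
  event 1 (t=5: INC c by 11): b unchanged
  event 2 (t=14: SET b = 26): b (absent) -> 26
  event 3 (t=22: INC c by 13): b unchanged
  event 4 (t=26: SET d = 17): b unchanged
  event 5 (t=30: SET c = -10): b unchanged
  event 6 (t=38: SET c = 36): b unchanged
  event 7 (t=47: SET a = -18): b unchanged
  event 8 (t=51: INC c by 9): b unchanged
  event 9 (t=56: INC c by 10): b unchanged
  event 10 (t=59: SET c = 43): b unchanged
  event 11 (t=61: DEC a by 1): b unchanged
Final: b = 26

Answer: 26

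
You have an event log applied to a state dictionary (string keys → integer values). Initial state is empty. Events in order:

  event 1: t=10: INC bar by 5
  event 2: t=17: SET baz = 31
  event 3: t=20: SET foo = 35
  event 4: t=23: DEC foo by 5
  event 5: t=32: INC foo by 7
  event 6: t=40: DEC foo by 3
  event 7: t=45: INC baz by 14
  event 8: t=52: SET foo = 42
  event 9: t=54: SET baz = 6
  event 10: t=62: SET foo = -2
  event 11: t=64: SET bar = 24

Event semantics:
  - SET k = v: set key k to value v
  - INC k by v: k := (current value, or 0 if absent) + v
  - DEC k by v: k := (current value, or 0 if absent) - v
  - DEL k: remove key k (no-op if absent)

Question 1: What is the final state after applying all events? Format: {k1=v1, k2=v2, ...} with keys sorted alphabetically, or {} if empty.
  after event 1 (t=10: INC bar by 5): {bar=5}
  after event 2 (t=17: SET baz = 31): {bar=5, baz=31}
  after event 3 (t=20: SET foo = 35): {bar=5, baz=31, foo=35}
  after event 4 (t=23: DEC foo by 5): {bar=5, baz=31, foo=30}
  after event 5 (t=32: INC foo by 7): {bar=5, baz=31, foo=37}
  after event 6 (t=40: DEC foo by 3): {bar=5, baz=31, foo=34}
  after event 7 (t=45: INC baz by 14): {bar=5, baz=45, foo=34}
  after event 8 (t=52: SET foo = 42): {bar=5, baz=45, foo=42}
  after event 9 (t=54: SET baz = 6): {bar=5, baz=6, foo=42}
  after event 10 (t=62: SET foo = -2): {bar=5, baz=6, foo=-2}
  after event 11 (t=64: SET bar = 24): {bar=24, baz=6, foo=-2}

Answer: {bar=24, baz=6, foo=-2}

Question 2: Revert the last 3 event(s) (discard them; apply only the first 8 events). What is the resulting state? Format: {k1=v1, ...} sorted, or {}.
Keep first 8 events (discard last 3):
  after event 1 (t=10: INC bar by 5): {bar=5}
  after event 2 (t=17: SET baz = 31): {bar=5, baz=31}
  after event 3 (t=20: SET foo = 35): {bar=5, baz=31, foo=35}
  after event 4 (t=23: DEC foo by 5): {bar=5, baz=31, foo=30}
  after event 5 (t=32: INC foo by 7): {bar=5, baz=31, foo=37}
  after event 6 (t=40: DEC foo by 3): {bar=5, baz=31, foo=34}
  after event 7 (t=45: INC baz by 14): {bar=5, baz=45, foo=34}
  after event 8 (t=52: SET foo = 42): {bar=5, baz=45, foo=42}

Answer: {bar=5, baz=45, foo=42}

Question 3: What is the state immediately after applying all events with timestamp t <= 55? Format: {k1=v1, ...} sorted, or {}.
Apply events with t <= 55 (9 events):
  after event 1 (t=10: INC bar by 5): {bar=5}
  after event 2 (t=17: SET baz = 31): {bar=5, baz=31}
  after event 3 (t=20: SET foo = 35): {bar=5, baz=31, foo=35}
  after event 4 (t=23: DEC foo by 5): {bar=5, baz=31, foo=30}
  after event 5 (t=32: INC foo by 7): {bar=5, baz=31, foo=37}
  after event 6 (t=40: DEC foo by 3): {bar=5, baz=31, foo=34}
  after event 7 (t=45: INC baz by 14): {bar=5, baz=45, foo=34}
  after event 8 (t=52: SET foo = 42): {bar=5, baz=45, foo=42}
  after event 9 (t=54: SET baz = 6): {bar=5, baz=6, foo=42}

Answer: {bar=5, baz=6, foo=42}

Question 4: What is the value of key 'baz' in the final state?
Track key 'baz' through all 11 events:
  event 1 (t=10: INC bar by 5): baz unchanged
  event 2 (t=17: SET baz = 31): baz (absent) -> 31
  event 3 (t=20: SET foo = 35): baz unchanged
  event 4 (t=23: DEC foo by 5): baz unchanged
  event 5 (t=32: INC foo by 7): baz unchanged
  event 6 (t=40: DEC foo by 3): baz unchanged
  event 7 (t=45: INC baz by 14): baz 31 -> 45
  event 8 (t=52: SET foo = 42): baz unchanged
  event 9 (t=54: SET baz = 6): baz 45 -> 6
  event 10 (t=62: SET foo = -2): baz unchanged
  event 11 (t=64: SET bar = 24): baz unchanged
Final: baz = 6

Answer: 6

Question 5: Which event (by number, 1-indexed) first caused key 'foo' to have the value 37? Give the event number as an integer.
Looking for first event where foo becomes 37:
  event 3: foo = 35
  event 4: foo = 30
  event 5: foo 30 -> 37  <-- first match

Answer: 5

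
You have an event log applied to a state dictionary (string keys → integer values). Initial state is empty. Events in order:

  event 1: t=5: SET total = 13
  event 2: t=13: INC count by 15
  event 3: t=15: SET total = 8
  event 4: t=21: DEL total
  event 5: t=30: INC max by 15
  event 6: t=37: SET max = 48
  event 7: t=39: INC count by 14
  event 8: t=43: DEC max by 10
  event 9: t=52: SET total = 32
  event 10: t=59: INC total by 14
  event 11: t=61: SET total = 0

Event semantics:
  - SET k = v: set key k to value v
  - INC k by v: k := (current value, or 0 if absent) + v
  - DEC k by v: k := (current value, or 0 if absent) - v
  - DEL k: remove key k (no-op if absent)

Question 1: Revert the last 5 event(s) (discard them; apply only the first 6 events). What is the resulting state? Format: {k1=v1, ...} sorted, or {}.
Answer: {count=15, max=48}

Derivation:
Keep first 6 events (discard last 5):
  after event 1 (t=5: SET total = 13): {total=13}
  after event 2 (t=13: INC count by 15): {count=15, total=13}
  after event 3 (t=15: SET total = 8): {count=15, total=8}
  after event 4 (t=21: DEL total): {count=15}
  after event 5 (t=30: INC max by 15): {count=15, max=15}
  after event 6 (t=37: SET max = 48): {count=15, max=48}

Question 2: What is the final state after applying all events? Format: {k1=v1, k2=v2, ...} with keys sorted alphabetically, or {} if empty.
Answer: {count=29, max=38, total=0}

Derivation:
  after event 1 (t=5: SET total = 13): {total=13}
  after event 2 (t=13: INC count by 15): {count=15, total=13}
  after event 3 (t=15: SET total = 8): {count=15, total=8}
  after event 4 (t=21: DEL total): {count=15}
  after event 5 (t=30: INC max by 15): {count=15, max=15}
  after event 6 (t=37: SET max = 48): {count=15, max=48}
  after event 7 (t=39: INC count by 14): {count=29, max=48}
  after event 8 (t=43: DEC max by 10): {count=29, max=38}
  after event 9 (t=52: SET total = 32): {count=29, max=38, total=32}
  after event 10 (t=59: INC total by 14): {count=29, max=38, total=46}
  after event 11 (t=61: SET total = 0): {count=29, max=38, total=0}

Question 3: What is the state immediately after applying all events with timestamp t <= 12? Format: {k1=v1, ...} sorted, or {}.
Apply events with t <= 12 (1 events):
  after event 1 (t=5: SET total = 13): {total=13}

Answer: {total=13}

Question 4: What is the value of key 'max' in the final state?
Answer: 38

Derivation:
Track key 'max' through all 11 events:
  event 1 (t=5: SET total = 13): max unchanged
  event 2 (t=13: INC count by 15): max unchanged
  event 3 (t=15: SET total = 8): max unchanged
  event 4 (t=21: DEL total): max unchanged
  event 5 (t=30: INC max by 15): max (absent) -> 15
  event 6 (t=37: SET max = 48): max 15 -> 48
  event 7 (t=39: INC count by 14): max unchanged
  event 8 (t=43: DEC max by 10): max 48 -> 38
  event 9 (t=52: SET total = 32): max unchanged
  event 10 (t=59: INC total by 14): max unchanged
  event 11 (t=61: SET total = 0): max unchanged
Final: max = 38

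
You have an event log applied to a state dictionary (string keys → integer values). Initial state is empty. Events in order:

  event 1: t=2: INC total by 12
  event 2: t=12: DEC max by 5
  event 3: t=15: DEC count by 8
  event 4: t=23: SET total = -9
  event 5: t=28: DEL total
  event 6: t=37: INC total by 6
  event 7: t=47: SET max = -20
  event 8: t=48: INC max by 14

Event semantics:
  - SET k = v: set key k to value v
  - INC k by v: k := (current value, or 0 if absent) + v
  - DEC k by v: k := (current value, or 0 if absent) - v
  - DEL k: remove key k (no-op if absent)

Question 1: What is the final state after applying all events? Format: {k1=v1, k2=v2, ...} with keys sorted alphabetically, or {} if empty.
  after event 1 (t=2: INC total by 12): {total=12}
  after event 2 (t=12: DEC max by 5): {max=-5, total=12}
  after event 3 (t=15: DEC count by 8): {count=-8, max=-5, total=12}
  after event 4 (t=23: SET total = -9): {count=-8, max=-5, total=-9}
  after event 5 (t=28: DEL total): {count=-8, max=-5}
  after event 6 (t=37: INC total by 6): {count=-8, max=-5, total=6}
  after event 7 (t=47: SET max = -20): {count=-8, max=-20, total=6}
  after event 8 (t=48: INC max by 14): {count=-8, max=-6, total=6}

Answer: {count=-8, max=-6, total=6}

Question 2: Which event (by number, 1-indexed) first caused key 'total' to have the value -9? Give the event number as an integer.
Looking for first event where total becomes -9:
  event 1: total = 12
  event 2: total = 12
  event 3: total = 12
  event 4: total 12 -> -9  <-- first match

Answer: 4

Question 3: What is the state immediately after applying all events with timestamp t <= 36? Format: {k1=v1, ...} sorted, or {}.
Apply events with t <= 36 (5 events):
  after event 1 (t=2: INC total by 12): {total=12}
  after event 2 (t=12: DEC max by 5): {max=-5, total=12}
  after event 3 (t=15: DEC count by 8): {count=-8, max=-5, total=12}
  after event 4 (t=23: SET total = -9): {count=-8, max=-5, total=-9}
  after event 5 (t=28: DEL total): {count=-8, max=-5}

Answer: {count=-8, max=-5}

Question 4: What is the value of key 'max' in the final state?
Answer: -6

Derivation:
Track key 'max' through all 8 events:
  event 1 (t=2: INC total by 12): max unchanged
  event 2 (t=12: DEC max by 5): max (absent) -> -5
  event 3 (t=15: DEC count by 8): max unchanged
  event 4 (t=23: SET total = -9): max unchanged
  event 5 (t=28: DEL total): max unchanged
  event 6 (t=37: INC total by 6): max unchanged
  event 7 (t=47: SET max = -20): max -5 -> -20
  event 8 (t=48: INC max by 14): max -20 -> -6
Final: max = -6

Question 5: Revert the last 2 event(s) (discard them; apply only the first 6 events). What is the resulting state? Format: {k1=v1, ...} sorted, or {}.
Answer: {count=-8, max=-5, total=6}

Derivation:
Keep first 6 events (discard last 2):
  after event 1 (t=2: INC total by 12): {total=12}
  after event 2 (t=12: DEC max by 5): {max=-5, total=12}
  after event 3 (t=15: DEC count by 8): {count=-8, max=-5, total=12}
  after event 4 (t=23: SET total = -9): {count=-8, max=-5, total=-9}
  after event 5 (t=28: DEL total): {count=-8, max=-5}
  after event 6 (t=37: INC total by 6): {count=-8, max=-5, total=6}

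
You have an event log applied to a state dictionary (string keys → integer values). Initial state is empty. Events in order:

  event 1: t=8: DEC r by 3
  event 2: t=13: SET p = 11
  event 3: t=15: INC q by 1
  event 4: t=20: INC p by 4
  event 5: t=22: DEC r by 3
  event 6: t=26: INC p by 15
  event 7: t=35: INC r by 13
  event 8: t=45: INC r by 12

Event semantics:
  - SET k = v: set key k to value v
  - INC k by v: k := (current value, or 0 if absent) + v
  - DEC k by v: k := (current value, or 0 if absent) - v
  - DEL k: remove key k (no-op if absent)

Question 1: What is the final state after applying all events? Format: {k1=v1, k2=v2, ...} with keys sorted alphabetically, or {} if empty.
  after event 1 (t=8: DEC r by 3): {r=-3}
  after event 2 (t=13: SET p = 11): {p=11, r=-3}
  after event 3 (t=15: INC q by 1): {p=11, q=1, r=-3}
  after event 4 (t=20: INC p by 4): {p=15, q=1, r=-3}
  after event 5 (t=22: DEC r by 3): {p=15, q=1, r=-6}
  after event 6 (t=26: INC p by 15): {p=30, q=1, r=-6}
  after event 7 (t=35: INC r by 13): {p=30, q=1, r=7}
  after event 8 (t=45: INC r by 12): {p=30, q=1, r=19}

Answer: {p=30, q=1, r=19}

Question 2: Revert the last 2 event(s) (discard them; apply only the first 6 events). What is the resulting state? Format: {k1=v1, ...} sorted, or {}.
Keep first 6 events (discard last 2):
  after event 1 (t=8: DEC r by 3): {r=-3}
  after event 2 (t=13: SET p = 11): {p=11, r=-3}
  after event 3 (t=15: INC q by 1): {p=11, q=1, r=-3}
  after event 4 (t=20: INC p by 4): {p=15, q=1, r=-3}
  after event 5 (t=22: DEC r by 3): {p=15, q=1, r=-6}
  after event 6 (t=26: INC p by 15): {p=30, q=1, r=-6}

Answer: {p=30, q=1, r=-6}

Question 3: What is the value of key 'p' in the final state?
Answer: 30

Derivation:
Track key 'p' through all 8 events:
  event 1 (t=8: DEC r by 3): p unchanged
  event 2 (t=13: SET p = 11): p (absent) -> 11
  event 3 (t=15: INC q by 1): p unchanged
  event 4 (t=20: INC p by 4): p 11 -> 15
  event 5 (t=22: DEC r by 3): p unchanged
  event 6 (t=26: INC p by 15): p 15 -> 30
  event 7 (t=35: INC r by 13): p unchanged
  event 8 (t=45: INC r by 12): p unchanged
Final: p = 30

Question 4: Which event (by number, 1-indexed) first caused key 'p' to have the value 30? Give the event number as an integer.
Answer: 6

Derivation:
Looking for first event where p becomes 30:
  event 2: p = 11
  event 3: p = 11
  event 4: p = 15
  event 5: p = 15
  event 6: p 15 -> 30  <-- first match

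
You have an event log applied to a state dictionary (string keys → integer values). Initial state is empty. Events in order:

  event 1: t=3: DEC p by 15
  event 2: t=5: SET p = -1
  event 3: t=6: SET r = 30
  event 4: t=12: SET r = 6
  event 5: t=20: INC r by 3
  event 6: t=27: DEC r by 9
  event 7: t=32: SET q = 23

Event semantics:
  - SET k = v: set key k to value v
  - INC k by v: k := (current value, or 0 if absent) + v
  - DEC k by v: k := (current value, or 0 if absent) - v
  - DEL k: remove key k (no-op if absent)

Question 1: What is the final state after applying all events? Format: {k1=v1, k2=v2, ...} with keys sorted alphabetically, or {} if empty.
Answer: {p=-1, q=23, r=0}

Derivation:
  after event 1 (t=3: DEC p by 15): {p=-15}
  after event 2 (t=5: SET p = -1): {p=-1}
  after event 3 (t=6: SET r = 30): {p=-1, r=30}
  after event 4 (t=12: SET r = 6): {p=-1, r=6}
  after event 5 (t=20: INC r by 3): {p=-1, r=9}
  after event 6 (t=27: DEC r by 9): {p=-1, r=0}
  after event 7 (t=32: SET q = 23): {p=-1, q=23, r=0}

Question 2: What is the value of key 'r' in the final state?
Track key 'r' through all 7 events:
  event 1 (t=3: DEC p by 15): r unchanged
  event 2 (t=5: SET p = -1): r unchanged
  event 3 (t=6: SET r = 30): r (absent) -> 30
  event 4 (t=12: SET r = 6): r 30 -> 6
  event 5 (t=20: INC r by 3): r 6 -> 9
  event 6 (t=27: DEC r by 9): r 9 -> 0
  event 7 (t=32: SET q = 23): r unchanged
Final: r = 0

Answer: 0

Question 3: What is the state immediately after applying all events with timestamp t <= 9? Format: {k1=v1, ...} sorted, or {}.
Apply events with t <= 9 (3 events):
  after event 1 (t=3: DEC p by 15): {p=-15}
  after event 2 (t=5: SET p = -1): {p=-1}
  after event 3 (t=6: SET r = 30): {p=-1, r=30}

Answer: {p=-1, r=30}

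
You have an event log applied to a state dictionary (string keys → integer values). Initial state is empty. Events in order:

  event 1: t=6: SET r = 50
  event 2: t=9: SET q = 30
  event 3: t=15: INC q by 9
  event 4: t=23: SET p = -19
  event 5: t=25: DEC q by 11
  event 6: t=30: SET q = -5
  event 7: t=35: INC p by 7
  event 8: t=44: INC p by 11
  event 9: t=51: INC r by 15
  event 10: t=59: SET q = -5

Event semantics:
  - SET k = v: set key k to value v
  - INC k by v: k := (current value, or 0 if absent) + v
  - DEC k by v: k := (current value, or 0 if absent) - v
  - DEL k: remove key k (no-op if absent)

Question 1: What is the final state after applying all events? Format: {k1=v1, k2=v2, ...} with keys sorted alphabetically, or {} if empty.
  after event 1 (t=6: SET r = 50): {r=50}
  after event 2 (t=9: SET q = 30): {q=30, r=50}
  after event 3 (t=15: INC q by 9): {q=39, r=50}
  after event 4 (t=23: SET p = -19): {p=-19, q=39, r=50}
  after event 5 (t=25: DEC q by 11): {p=-19, q=28, r=50}
  after event 6 (t=30: SET q = -5): {p=-19, q=-5, r=50}
  after event 7 (t=35: INC p by 7): {p=-12, q=-5, r=50}
  after event 8 (t=44: INC p by 11): {p=-1, q=-5, r=50}
  after event 9 (t=51: INC r by 15): {p=-1, q=-5, r=65}
  after event 10 (t=59: SET q = -5): {p=-1, q=-5, r=65}

Answer: {p=-1, q=-5, r=65}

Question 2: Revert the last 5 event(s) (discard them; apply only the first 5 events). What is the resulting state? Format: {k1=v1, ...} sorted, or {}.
Keep first 5 events (discard last 5):
  after event 1 (t=6: SET r = 50): {r=50}
  after event 2 (t=9: SET q = 30): {q=30, r=50}
  after event 3 (t=15: INC q by 9): {q=39, r=50}
  after event 4 (t=23: SET p = -19): {p=-19, q=39, r=50}
  after event 5 (t=25: DEC q by 11): {p=-19, q=28, r=50}

Answer: {p=-19, q=28, r=50}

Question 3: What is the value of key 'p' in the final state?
Answer: -1

Derivation:
Track key 'p' through all 10 events:
  event 1 (t=6: SET r = 50): p unchanged
  event 2 (t=9: SET q = 30): p unchanged
  event 3 (t=15: INC q by 9): p unchanged
  event 4 (t=23: SET p = -19): p (absent) -> -19
  event 5 (t=25: DEC q by 11): p unchanged
  event 6 (t=30: SET q = -5): p unchanged
  event 7 (t=35: INC p by 7): p -19 -> -12
  event 8 (t=44: INC p by 11): p -12 -> -1
  event 9 (t=51: INC r by 15): p unchanged
  event 10 (t=59: SET q = -5): p unchanged
Final: p = -1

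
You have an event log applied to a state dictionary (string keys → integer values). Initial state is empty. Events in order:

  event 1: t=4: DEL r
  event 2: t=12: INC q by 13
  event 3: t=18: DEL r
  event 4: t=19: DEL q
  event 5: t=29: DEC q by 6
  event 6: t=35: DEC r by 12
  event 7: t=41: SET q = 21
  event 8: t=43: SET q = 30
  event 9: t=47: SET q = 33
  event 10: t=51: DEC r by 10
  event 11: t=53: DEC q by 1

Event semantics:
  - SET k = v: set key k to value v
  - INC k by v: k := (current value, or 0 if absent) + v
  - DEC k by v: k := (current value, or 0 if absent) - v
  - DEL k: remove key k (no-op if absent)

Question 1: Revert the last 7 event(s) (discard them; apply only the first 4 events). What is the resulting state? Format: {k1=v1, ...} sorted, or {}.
Keep first 4 events (discard last 7):
  after event 1 (t=4: DEL r): {}
  after event 2 (t=12: INC q by 13): {q=13}
  after event 3 (t=18: DEL r): {q=13}
  after event 4 (t=19: DEL q): {}

Answer: {}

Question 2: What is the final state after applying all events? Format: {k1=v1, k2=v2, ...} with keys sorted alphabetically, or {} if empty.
  after event 1 (t=4: DEL r): {}
  after event 2 (t=12: INC q by 13): {q=13}
  after event 3 (t=18: DEL r): {q=13}
  after event 4 (t=19: DEL q): {}
  after event 5 (t=29: DEC q by 6): {q=-6}
  after event 6 (t=35: DEC r by 12): {q=-6, r=-12}
  after event 7 (t=41: SET q = 21): {q=21, r=-12}
  after event 8 (t=43: SET q = 30): {q=30, r=-12}
  after event 9 (t=47: SET q = 33): {q=33, r=-12}
  after event 10 (t=51: DEC r by 10): {q=33, r=-22}
  after event 11 (t=53: DEC q by 1): {q=32, r=-22}

Answer: {q=32, r=-22}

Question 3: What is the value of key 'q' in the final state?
Answer: 32

Derivation:
Track key 'q' through all 11 events:
  event 1 (t=4: DEL r): q unchanged
  event 2 (t=12: INC q by 13): q (absent) -> 13
  event 3 (t=18: DEL r): q unchanged
  event 4 (t=19: DEL q): q 13 -> (absent)
  event 5 (t=29: DEC q by 6): q (absent) -> -6
  event 6 (t=35: DEC r by 12): q unchanged
  event 7 (t=41: SET q = 21): q -6 -> 21
  event 8 (t=43: SET q = 30): q 21 -> 30
  event 9 (t=47: SET q = 33): q 30 -> 33
  event 10 (t=51: DEC r by 10): q unchanged
  event 11 (t=53: DEC q by 1): q 33 -> 32
Final: q = 32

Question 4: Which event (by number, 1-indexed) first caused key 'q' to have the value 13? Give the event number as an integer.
Looking for first event where q becomes 13:
  event 2: q (absent) -> 13  <-- first match

Answer: 2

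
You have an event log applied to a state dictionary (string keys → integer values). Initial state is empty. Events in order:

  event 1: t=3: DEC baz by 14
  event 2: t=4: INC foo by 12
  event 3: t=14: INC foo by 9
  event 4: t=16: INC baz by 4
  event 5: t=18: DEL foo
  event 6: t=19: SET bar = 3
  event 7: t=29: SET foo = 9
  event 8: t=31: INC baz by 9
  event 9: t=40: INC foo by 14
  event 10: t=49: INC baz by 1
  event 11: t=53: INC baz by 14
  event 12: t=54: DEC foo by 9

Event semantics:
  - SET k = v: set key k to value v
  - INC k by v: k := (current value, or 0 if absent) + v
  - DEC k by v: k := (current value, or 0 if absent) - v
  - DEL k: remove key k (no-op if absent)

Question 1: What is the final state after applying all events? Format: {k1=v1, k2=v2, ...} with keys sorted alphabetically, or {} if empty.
Answer: {bar=3, baz=14, foo=14}

Derivation:
  after event 1 (t=3: DEC baz by 14): {baz=-14}
  after event 2 (t=4: INC foo by 12): {baz=-14, foo=12}
  after event 3 (t=14: INC foo by 9): {baz=-14, foo=21}
  after event 4 (t=16: INC baz by 4): {baz=-10, foo=21}
  after event 5 (t=18: DEL foo): {baz=-10}
  after event 6 (t=19: SET bar = 3): {bar=3, baz=-10}
  after event 7 (t=29: SET foo = 9): {bar=3, baz=-10, foo=9}
  after event 8 (t=31: INC baz by 9): {bar=3, baz=-1, foo=9}
  after event 9 (t=40: INC foo by 14): {bar=3, baz=-1, foo=23}
  after event 10 (t=49: INC baz by 1): {bar=3, baz=0, foo=23}
  after event 11 (t=53: INC baz by 14): {bar=3, baz=14, foo=23}
  after event 12 (t=54: DEC foo by 9): {bar=3, baz=14, foo=14}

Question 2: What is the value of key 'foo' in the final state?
Answer: 14

Derivation:
Track key 'foo' through all 12 events:
  event 1 (t=3: DEC baz by 14): foo unchanged
  event 2 (t=4: INC foo by 12): foo (absent) -> 12
  event 3 (t=14: INC foo by 9): foo 12 -> 21
  event 4 (t=16: INC baz by 4): foo unchanged
  event 5 (t=18: DEL foo): foo 21 -> (absent)
  event 6 (t=19: SET bar = 3): foo unchanged
  event 7 (t=29: SET foo = 9): foo (absent) -> 9
  event 8 (t=31: INC baz by 9): foo unchanged
  event 9 (t=40: INC foo by 14): foo 9 -> 23
  event 10 (t=49: INC baz by 1): foo unchanged
  event 11 (t=53: INC baz by 14): foo unchanged
  event 12 (t=54: DEC foo by 9): foo 23 -> 14
Final: foo = 14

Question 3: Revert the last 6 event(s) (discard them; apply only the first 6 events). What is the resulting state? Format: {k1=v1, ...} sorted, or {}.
Keep first 6 events (discard last 6):
  after event 1 (t=3: DEC baz by 14): {baz=-14}
  after event 2 (t=4: INC foo by 12): {baz=-14, foo=12}
  after event 3 (t=14: INC foo by 9): {baz=-14, foo=21}
  after event 4 (t=16: INC baz by 4): {baz=-10, foo=21}
  after event 5 (t=18: DEL foo): {baz=-10}
  after event 6 (t=19: SET bar = 3): {bar=3, baz=-10}

Answer: {bar=3, baz=-10}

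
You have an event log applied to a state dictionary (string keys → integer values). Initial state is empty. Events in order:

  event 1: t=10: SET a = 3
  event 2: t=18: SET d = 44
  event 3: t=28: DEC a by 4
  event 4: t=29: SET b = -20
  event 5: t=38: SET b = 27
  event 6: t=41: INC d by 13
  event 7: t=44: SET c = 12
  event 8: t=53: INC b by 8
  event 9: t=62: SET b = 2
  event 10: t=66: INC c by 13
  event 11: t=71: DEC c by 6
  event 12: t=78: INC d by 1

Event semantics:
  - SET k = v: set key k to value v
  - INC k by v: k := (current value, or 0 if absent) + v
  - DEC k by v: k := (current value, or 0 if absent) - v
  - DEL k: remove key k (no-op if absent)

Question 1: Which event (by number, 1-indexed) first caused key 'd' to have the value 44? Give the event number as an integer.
Answer: 2

Derivation:
Looking for first event where d becomes 44:
  event 2: d (absent) -> 44  <-- first match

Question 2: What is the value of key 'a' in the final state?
Track key 'a' through all 12 events:
  event 1 (t=10: SET a = 3): a (absent) -> 3
  event 2 (t=18: SET d = 44): a unchanged
  event 3 (t=28: DEC a by 4): a 3 -> -1
  event 4 (t=29: SET b = -20): a unchanged
  event 5 (t=38: SET b = 27): a unchanged
  event 6 (t=41: INC d by 13): a unchanged
  event 7 (t=44: SET c = 12): a unchanged
  event 8 (t=53: INC b by 8): a unchanged
  event 9 (t=62: SET b = 2): a unchanged
  event 10 (t=66: INC c by 13): a unchanged
  event 11 (t=71: DEC c by 6): a unchanged
  event 12 (t=78: INC d by 1): a unchanged
Final: a = -1

Answer: -1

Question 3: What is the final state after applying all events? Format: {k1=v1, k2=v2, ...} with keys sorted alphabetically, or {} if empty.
  after event 1 (t=10: SET a = 3): {a=3}
  after event 2 (t=18: SET d = 44): {a=3, d=44}
  after event 3 (t=28: DEC a by 4): {a=-1, d=44}
  after event 4 (t=29: SET b = -20): {a=-1, b=-20, d=44}
  after event 5 (t=38: SET b = 27): {a=-1, b=27, d=44}
  after event 6 (t=41: INC d by 13): {a=-1, b=27, d=57}
  after event 7 (t=44: SET c = 12): {a=-1, b=27, c=12, d=57}
  after event 8 (t=53: INC b by 8): {a=-1, b=35, c=12, d=57}
  after event 9 (t=62: SET b = 2): {a=-1, b=2, c=12, d=57}
  after event 10 (t=66: INC c by 13): {a=-1, b=2, c=25, d=57}
  after event 11 (t=71: DEC c by 6): {a=-1, b=2, c=19, d=57}
  after event 12 (t=78: INC d by 1): {a=-1, b=2, c=19, d=58}

Answer: {a=-1, b=2, c=19, d=58}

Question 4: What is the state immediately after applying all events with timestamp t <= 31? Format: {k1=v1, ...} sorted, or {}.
Answer: {a=-1, b=-20, d=44}

Derivation:
Apply events with t <= 31 (4 events):
  after event 1 (t=10: SET a = 3): {a=3}
  after event 2 (t=18: SET d = 44): {a=3, d=44}
  after event 3 (t=28: DEC a by 4): {a=-1, d=44}
  after event 4 (t=29: SET b = -20): {a=-1, b=-20, d=44}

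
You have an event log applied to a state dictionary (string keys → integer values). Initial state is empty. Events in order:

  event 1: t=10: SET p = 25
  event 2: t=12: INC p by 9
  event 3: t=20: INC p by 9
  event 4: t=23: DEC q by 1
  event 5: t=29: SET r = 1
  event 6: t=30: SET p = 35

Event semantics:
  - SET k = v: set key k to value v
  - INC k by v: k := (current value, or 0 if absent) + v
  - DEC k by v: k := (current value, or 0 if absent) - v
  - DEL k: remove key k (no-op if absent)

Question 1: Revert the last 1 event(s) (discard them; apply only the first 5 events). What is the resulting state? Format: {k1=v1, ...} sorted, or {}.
Keep first 5 events (discard last 1):
  after event 1 (t=10: SET p = 25): {p=25}
  after event 2 (t=12: INC p by 9): {p=34}
  after event 3 (t=20: INC p by 9): {p=43}
  after event 4 (t=23: DEC q by 1): {p=43, q=-1}
  after event 5 (t=29: SET r = 1): {p=43, q=-1, r=1}

Answer: {p=43, q=-1, r=1}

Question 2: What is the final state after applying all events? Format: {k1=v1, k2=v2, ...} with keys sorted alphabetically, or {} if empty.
Answer: {p=35, q=-1, r=1}

Derivation:
  after event 1 (t=10: SET p = 25): {p=25}
  after event 2 (t=12: INC p by 9): {p=34}
  after event 3 (t=20: INC p by 9): {p=43}
  after event 4 (t=23: DEC q by 1): {p=43, q=-1}
  after event 5 (t=29: SET r = 1): {p=43, q=-1, r=1}
  after event 6 (t=30: SET p = 35): {p=35, q=-1, r=1}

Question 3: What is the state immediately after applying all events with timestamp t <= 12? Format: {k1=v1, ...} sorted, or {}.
Apply events with t <= 12 (2 events):
  after event 1 (t=10: SET p = 25): {p=25}
  after event 2 (t=12: INC p by 9): {p=34}

Answer: {p=34}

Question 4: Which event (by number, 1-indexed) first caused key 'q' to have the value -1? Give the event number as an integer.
Answer: 4

Derivation:
Looking for first event where q becomes -1:
  event 4: q (absent) -> -1  <-- first match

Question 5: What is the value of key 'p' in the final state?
Track key 'p' through all 6 events:
  event 1 (t=10: SET p = 25): p (absent) -> 25
  event 2 (t=12: INC p by 9): p 25 -> 34
  event 3 (t=20: INC p by 9): p 34 -> 43
  event 4 (t=23: DEC q by 1): p unchanged
  event 5 (t=29: SET r = 1): p unchanged
  event 6 (t=30: SET p = 35): p 43 -> 35
Final: p = 35

Answer: 35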